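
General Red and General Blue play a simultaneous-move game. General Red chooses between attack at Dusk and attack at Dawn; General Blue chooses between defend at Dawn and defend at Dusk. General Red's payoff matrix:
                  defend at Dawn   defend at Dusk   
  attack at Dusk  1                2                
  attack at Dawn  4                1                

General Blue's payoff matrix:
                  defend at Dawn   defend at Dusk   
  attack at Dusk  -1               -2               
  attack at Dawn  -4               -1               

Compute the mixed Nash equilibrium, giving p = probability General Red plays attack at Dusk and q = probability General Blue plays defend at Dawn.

In a mixed equilibrium General Blue is indifferent between defend at Dawn and defend at Dusk; this condition fixes p.
  General Blue's expected payoff from defend at Dawn: p·(-1) + (1−p)·(-4) = 3p - 4
  General Blue's expected payoff from defend at Dusk: p·(-2) + (1−p)·(-1) = -p - 1
  3p - 4 = -p - 1  ⇒  4p = 3  ⇒  p = 3/4.
General Blue's mix must leave General Red indifferent between attack at Dusk and attack at Dawn.
  General Red's payoff from attack at Dusk: q·1 + (1−q)·2 = -q + 2
  General Red's payoff from attack at Dawn: q·4 + (1−q)·1 = 3q + 1
  -q + 2 = 3q + 1  ⇒  -4q = -1  ⇒  q = 1/4.

p = 3/4, q = 1/4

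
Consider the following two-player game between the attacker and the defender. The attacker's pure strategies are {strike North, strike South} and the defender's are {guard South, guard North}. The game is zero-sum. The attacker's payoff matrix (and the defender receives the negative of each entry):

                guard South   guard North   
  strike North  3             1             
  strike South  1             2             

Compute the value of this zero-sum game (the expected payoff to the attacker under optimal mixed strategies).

v = 5/3

For the attacker to be willing to mix, the attacker must be indifferent between strike North and strike South, which pins down the defender's mix.
  the attacker's payoff from strike North: q·3 + (1−q)·1 = 2q + 1
  the attacker's payoff from strike South: q·1 + (1−q)·2 = -q + 2
  2q + 1 = -q + 2  ⇒  3q = 1  ⇒  q = 1/3.
The value is the attacker's expected payoff against this mix (using strike North): (1/3)·3 + (2/3)·1 = 5/3.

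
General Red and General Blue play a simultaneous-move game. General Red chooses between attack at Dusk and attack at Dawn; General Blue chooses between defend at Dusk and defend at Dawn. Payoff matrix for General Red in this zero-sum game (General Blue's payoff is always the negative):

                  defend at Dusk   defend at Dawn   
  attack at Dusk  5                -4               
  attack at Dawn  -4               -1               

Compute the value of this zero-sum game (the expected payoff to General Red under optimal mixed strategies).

v = -7/4

Set General Red's expected payoff from attack at Dusk equal to that from attack at Dawn:
  General Red's payoff to attack at Dusk: q·5 + (1−q)·(-4) = 9q - 4
  General Red's payoff to attack at Dawn: q·(-4) + (1−q)·(-1) = -3q - 1
  9q - 4 = -3q - 1  ⇒  12q = 3  ⇒  q = 1/4.
The value is General Red's expected payoff against this mix (using attack at Dusk): (1/4)·5 + (3/4)·(-4) = -7/4.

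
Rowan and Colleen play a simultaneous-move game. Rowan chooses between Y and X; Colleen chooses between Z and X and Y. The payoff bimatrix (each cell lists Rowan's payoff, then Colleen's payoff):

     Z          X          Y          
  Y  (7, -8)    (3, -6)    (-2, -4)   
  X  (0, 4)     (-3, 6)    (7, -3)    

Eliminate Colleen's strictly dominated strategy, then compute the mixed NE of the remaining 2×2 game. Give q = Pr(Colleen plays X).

q = 3/5

Colleen's strategy Z is strictly dominated by X: -6 > -8 and 6 > 4. Eliminate Z.
Rowan's indifference between Y and X determines Colleen's mixing probability q:
  Rowan's payoff from Y: q·3 + (1−q)·(-2) = 5q - 2
  Rowan's payoff from X: q·(-3) + (1−q)·7 = -10q + 7
  5q - 2 = -10q + 7  ⇒  15q = 9  ⇒  q = 3/5.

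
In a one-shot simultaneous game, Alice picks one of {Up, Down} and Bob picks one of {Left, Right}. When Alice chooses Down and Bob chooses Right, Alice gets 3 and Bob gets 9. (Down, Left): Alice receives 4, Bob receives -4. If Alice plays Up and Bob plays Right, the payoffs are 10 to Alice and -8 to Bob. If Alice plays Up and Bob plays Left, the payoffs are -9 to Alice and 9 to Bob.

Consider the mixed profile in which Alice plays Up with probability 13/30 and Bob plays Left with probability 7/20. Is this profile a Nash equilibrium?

Check Bob's indifference given Alice's mix p = 13/30:
  payoff from Left = 49/30; payoff from Right = 49/30 — equal.
Check Alice's indifference given Bob's mix q = 7/20:
  payoff from Up = 67/20; payoff from Down = 67/20 — equal.
Both players are indifferent, so neither can profitably deviate.

Yes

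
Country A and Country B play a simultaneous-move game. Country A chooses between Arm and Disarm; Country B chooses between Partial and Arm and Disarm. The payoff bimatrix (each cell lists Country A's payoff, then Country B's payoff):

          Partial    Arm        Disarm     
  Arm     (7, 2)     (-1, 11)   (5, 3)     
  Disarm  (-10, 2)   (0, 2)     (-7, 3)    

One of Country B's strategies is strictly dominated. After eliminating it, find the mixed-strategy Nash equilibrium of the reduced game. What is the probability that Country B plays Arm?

Country B's strategy Partial is strictly dominated by Disarm: 3 > 2 and 3 > 2. Eliminate Partial.
In a mixed equilibrium Country A is indifferent between Arm and Disarm; this condition fixes q.
  Country A's expected payoff from Arm: q·(-1) + (1−q)·5 = -6q + 5
  Country A's expected payoff from Disarm: q·0 + (1−q)·(-7) = 7q - 7
  -6q + 5 = 7q - 7  ⇒  -13q = -12  ⇒  q = 12/13.

q = 12/13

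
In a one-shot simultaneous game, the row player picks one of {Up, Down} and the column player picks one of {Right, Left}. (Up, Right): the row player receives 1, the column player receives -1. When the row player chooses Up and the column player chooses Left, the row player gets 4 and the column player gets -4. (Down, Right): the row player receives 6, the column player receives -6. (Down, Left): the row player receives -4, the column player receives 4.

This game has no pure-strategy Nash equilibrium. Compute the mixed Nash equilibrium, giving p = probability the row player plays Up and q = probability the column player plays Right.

p = 10/13, q = 8/13

Set the column player's expected payoff from Right equal to that from Left:
  the column player's payoff from Right: p·(-1) + (1−p)·(-6) = 5p - 6
  the column player's payoff from Left: p·(-4) + (1−p)·4 = -8p + 4
  5p - 6 = -8p + 4  ⇒  13p = 10  ⇒  p = 10/13.
The column player's mix must leave the row player indifferent between Up and Down.
  the row player's expected payoff from Up: q·1 + (1−q)·4 = -3q + 4
  the row player's expected payoff from Down: q·6 + (1−q)·(-4) = 10q - 4
  -3q + 4 = 10q - 4  ⇒  -13q = -8  ⇒  q = 8/13.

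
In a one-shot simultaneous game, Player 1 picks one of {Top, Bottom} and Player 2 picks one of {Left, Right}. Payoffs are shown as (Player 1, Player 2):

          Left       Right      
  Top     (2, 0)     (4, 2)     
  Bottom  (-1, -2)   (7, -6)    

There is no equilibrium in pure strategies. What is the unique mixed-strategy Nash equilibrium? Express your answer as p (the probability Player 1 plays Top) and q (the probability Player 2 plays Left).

p = 2/3, q = 1/2

Player 1's mix must leave Player 2 indifferent between Left and Right.
  Player 2's payoff to Left: p·0 + (1−p)·(-2) = 2p - 2
  Player 2's payoff to Right: p·2 + (1−p)·(-6) = 8p - 6
  2p - 2 = 8p - 6  ⇒  -6p = -4  ⇒  p = 2/3.
In a mixed equilibrium Player 1 is indifferent between Top and Bottom; this condition fixes q.
  Player 1's expected payoff from Top: q·2 + (1−q)·4 = -2q + 4
  Player 1's expected payoff from Bottom: q·(-1) + (1−q)·7 = -8q + 7
  -2q + 4 = -8q + 7  ⇒  6q = 3  ⇒  q = 1/2.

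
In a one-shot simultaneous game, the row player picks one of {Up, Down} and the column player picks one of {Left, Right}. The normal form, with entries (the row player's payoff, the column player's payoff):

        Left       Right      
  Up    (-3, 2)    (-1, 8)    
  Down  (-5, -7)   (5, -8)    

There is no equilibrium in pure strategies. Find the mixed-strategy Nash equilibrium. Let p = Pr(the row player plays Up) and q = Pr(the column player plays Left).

For the column player to be willing to mix, the column player must be indifferent between Left and Right, which pins down the row player's mix.
  the column player's payoff to Left: p·2 + (1−p)·(-7) = 9p - 7
  the column player's payoff to Right: p·8 + (1−p)·(-8) = 16p - 8
  9p - 7 = 16p - 8  ⇒  -7p = -1  ⇒  p = 1/7.
Set the row player's expected payoff from Up equal to that from Down:
  the row player's payoff from Up: q·(-3) + (1−q)·(-1) = -2q - 1
  the row player's payoff from Down: q·(-5) + (1−q)·5 = -10q + 5
  -2q - 1 = -10q + 5  ⇒  8q = 6  ⇒  q = 3/4.

p = 1/7, q = 3/4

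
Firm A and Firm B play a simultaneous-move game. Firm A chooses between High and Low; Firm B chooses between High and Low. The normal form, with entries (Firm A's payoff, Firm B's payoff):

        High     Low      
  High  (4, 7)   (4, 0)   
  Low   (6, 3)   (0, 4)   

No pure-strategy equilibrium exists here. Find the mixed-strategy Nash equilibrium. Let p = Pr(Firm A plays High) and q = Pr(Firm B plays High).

p = 1/8, q = 2/3

Set Firm B's expected payoff from High equal to that from Low:
  Firm B's payoff to High: p·7 + (1−p)·3 = 4p + 3
  Firm B's payoff to Low: p·0 + (1−p)·4 = -4p + 4
  4p + 3 = -4p + 4  ⇒  8p = 1  ⇒  p = 1/8.
Firm A's indifference between High and Low determines Firm B's mixing probability q:
  Firm A's payoff to High: q·4 + (1−q)·4 = 4
  Firm A's payoff to Low: q·6 + (1−q)·0 = 6q
  4 = 6q  ⇒  -6q = -4  ⇒  q = 2/3.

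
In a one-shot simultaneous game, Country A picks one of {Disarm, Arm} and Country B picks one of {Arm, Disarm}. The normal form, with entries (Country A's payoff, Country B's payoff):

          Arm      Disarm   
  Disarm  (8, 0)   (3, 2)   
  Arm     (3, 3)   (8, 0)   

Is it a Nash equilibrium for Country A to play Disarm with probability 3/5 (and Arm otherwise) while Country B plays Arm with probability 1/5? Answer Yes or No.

No

Given Country B's mix q = 1/5, Country A's payoff from Disarm is 4 but from Arm is 7. Country A strictly prefers Arm, so Country A would not mix.
So the proposed profile is not a Nash equilibrium.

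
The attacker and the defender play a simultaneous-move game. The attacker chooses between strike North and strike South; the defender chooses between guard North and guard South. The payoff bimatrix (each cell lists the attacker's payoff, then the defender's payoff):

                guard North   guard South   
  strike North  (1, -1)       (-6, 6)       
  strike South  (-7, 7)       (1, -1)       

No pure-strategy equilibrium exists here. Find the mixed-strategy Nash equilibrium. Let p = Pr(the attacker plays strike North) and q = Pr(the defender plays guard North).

p = 8/15, q = 7/15

The attacker's mix must leave the defender indifferent between guard North and guard South.
  the defender's payoff to guard North: p·(-1) + (1−p)·7 = -8p + 7
  the defender's payoff to guard South: p·6 + (1−p)·(-1) = 7p - 1
  -8p + 7 = 7p - 1  ⇒  -15p = -8  ⇒  p = 8/15.
The defender's mix must leave the attacker indifferent between strike North and strike South.
  the attacker's payoff from strike North: q·1 + (1−q)·(-6) = 7q - 6
  the attacker's payoff from strike South: q·(-7) + (1−q)·1 = -8q + 1
  7q - 6 = -8q + 1  ⇒  15q = 7  ⇒  q = 7/15.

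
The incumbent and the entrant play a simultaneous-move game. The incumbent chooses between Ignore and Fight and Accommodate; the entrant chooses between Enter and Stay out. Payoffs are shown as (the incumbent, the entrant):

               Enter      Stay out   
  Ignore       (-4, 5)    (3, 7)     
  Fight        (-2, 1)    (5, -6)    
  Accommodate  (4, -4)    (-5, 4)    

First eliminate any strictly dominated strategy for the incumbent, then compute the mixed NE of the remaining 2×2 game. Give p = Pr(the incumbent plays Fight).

p = 8/15

The incumbent's strategy Ignore is strictly dominated by Fight: -2 > -4 and 5 > 3. Eliminate Ignore.
Set the entrant's expected payoff from Enter equal to that from Stay out:
  the entrant's payoff from Enter: p·1 + (1−p)·(-4) = 5p - 4
  the entrant's payoff from Stay out: p·(-6) + (1−p)·4 = -10p + 4
  5p - 4 = -10p + 4  ⇒  15p = 8  ⇒  p = 8/15.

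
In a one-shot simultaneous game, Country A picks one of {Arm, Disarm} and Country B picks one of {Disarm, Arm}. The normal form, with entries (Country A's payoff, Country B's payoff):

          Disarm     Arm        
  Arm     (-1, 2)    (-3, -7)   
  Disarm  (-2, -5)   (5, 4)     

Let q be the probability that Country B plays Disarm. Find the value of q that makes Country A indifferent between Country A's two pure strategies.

Country A's indifference between Arm and Disarm determines Country B's mixing probability q:
  Country A's payoff from Arm: q·(-1) + (1−q)·(-3) = 2q - 3
  Country A's payoff from Disarm: q·(-2) + (1−q)·5 = -7q + 5
  2q - 3 = -7q + 5  ⇒  9q = 8  ⇒  q = 8/9.

q = 8/9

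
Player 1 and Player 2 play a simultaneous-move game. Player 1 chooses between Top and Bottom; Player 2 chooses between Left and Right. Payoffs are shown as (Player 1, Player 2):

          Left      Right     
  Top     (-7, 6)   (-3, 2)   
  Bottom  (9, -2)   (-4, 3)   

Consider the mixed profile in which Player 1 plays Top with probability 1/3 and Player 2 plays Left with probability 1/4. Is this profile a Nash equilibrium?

Given Player 1's mix p = 1/3, Player 2's payoff from Left is 2/3 but from Right is 8/3. Player 2 strictly prefers Right, so Player 2 would not mix.
So the proposed profile is not a Nash equilibrium.

No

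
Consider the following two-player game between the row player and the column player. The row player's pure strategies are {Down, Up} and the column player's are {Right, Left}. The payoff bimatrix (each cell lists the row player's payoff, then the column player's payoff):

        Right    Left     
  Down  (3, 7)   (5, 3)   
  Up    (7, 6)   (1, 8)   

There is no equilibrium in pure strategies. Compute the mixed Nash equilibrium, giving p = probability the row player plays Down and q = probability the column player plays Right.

The column player's indifference between Right and Left determines the row player's mixing probability p:
  the column player's payoff from Right: p·7 + (1−p)·6 = p + 6
  the column player's payoff from Left: p·3 + (1−p)·8 = -5p + 8
  p + 6 = -5p + 8  ⇒  6p = 2  ⇒  p = 1/3.
Set the row player's expected payoff from Down equal to that from Up:
  the row player's payoff to Down: q·3 + (1−q)·5 = -2q + 5
  the row player's payoff to Up: q·7 + (1−q)·1 = 6q + 1
  -2q + 5 = 6q + 1  ⇒  -8q = -4  ⇒  q = 1/2.

p = 1/3, q = 1/2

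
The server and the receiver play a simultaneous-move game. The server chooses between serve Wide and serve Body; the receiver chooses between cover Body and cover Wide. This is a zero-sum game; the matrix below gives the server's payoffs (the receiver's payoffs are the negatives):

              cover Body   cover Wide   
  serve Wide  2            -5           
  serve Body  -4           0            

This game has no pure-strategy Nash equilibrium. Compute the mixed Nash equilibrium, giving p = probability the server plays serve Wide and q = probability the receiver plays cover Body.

The server's mix must leave the receiver indifferent between cover Body and cover Wide.
  the receiver's expected payoff from cover Body: p·(-2) + (1−p)·4 = -6p + 4
  the receiver's expected payoff from cover Wide: p·5 + (1−p)·0 = 5p
  -6p + 4 = 5p  ⇒  -11p = -4  ⇒  p = 4/11.
The receiver's mix must leave the server indifferent between serve Wide and serve Body.
  the server's payoff to serve Wide: q·2 + (1−q)·(-5) = 7q - 5
  the server's payoff to serve Body: q·(-4) + (1−q)·0 = -4q
  7q - 5 = -4q  ⇒  11q = 5  ⇒  q = 5/11.

p = 4/11, q = 5/11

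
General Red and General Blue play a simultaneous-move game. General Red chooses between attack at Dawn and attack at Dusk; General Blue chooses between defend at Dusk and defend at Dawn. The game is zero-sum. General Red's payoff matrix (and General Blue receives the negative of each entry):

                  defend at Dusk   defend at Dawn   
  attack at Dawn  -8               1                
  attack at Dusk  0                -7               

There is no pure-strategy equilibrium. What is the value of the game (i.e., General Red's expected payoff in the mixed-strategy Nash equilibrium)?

For General Red to be willing to mix, General Red must be indifferent between attack at Dawn and attack at Dusk, which pins down General Blue's mix.
  General Red's payoff to attack at Dawn: q·(-8) + (1−q)·1 = -9q + 1
  General Red's payoff to attack at Dusk: q·0 + (1−q)·(-7) = 7q - 7
  -9q + 1 = 7q - 7  ⇒  -16q = -8  ⇒  q = 1/2.
The value is General Red's expected payoff against this mix (using attack at Dawn): (1/2)·(-8) + (1/2)·1 = -7/2.

v = -7/2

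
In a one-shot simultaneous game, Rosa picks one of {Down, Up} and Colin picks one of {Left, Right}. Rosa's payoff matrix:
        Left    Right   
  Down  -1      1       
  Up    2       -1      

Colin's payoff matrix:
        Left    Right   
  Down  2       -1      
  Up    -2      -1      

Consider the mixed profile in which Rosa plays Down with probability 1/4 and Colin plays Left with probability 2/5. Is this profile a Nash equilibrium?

Check Colin's indifference given Rosa's mix p = 1/4:
  payoff from Left = -1; payoff from Right = -1 — equal.
Check Rosa's indifference given Colin's mix q = 2/5:
  payoff from Down = 1/5; payoff from Up = 1/5 — equal.
Both players are indifferent, so neither can profitably deviate.

Yes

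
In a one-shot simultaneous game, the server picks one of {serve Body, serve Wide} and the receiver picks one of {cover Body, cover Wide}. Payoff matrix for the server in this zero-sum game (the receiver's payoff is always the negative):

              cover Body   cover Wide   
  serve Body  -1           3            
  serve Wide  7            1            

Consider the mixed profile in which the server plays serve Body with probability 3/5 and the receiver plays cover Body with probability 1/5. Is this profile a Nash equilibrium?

Yes

Check the receiver's indifference given the server's mix p = 3/5:
  payoff from cover Body = -11/5; payoff from cover Wide = -11/5 — equal.
Check the server's indifference given the receiver's mix q = 1/5:
  payoff from serve Body = 11/5; payoff from serve Wide = 11/5 — equal.
Both players are indifferent, so neither can profitably deviate.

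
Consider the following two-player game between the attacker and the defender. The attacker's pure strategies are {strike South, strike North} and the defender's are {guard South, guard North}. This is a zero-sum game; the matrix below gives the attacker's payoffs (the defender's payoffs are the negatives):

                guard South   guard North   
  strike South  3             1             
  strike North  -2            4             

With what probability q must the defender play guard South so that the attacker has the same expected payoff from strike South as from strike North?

q = 3/8

For the attacker to be willing to mix, the attacker must be indifferent between strike South and strike North, which pins down the defender's mix.
  the attacker's payoff to strike South: q·3 + (1−q)·1 = 2q + 1
  the attacker's payoff to strike North: q·(-2) + (1−q)·4 = -6q + 4
  2q + 1 = -6q + 4  ⇒  8q = 3  ⇒  q = 3/8.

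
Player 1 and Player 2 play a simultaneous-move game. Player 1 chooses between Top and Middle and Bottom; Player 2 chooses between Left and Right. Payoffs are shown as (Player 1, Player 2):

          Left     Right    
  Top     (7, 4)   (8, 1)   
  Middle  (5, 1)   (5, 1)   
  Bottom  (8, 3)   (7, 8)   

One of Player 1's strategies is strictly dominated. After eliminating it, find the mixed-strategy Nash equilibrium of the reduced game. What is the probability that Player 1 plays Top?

p = 5/8

Player 1's strategy Middle is strictly dominated by Top: 7 > 5 and 8 > 5. Eliminate Middle.
Player 1's mix must leave Player 2 indifferent between Left and Right.
  Player 2's payoff from Left: p·4 + (1−p)·3 = p + 3
  Player 2's payoff from Right: p·1 + (1−p)·8 = -7p + 8
  p + 3 = -7p + 8  ⇒  8p = 5  ⇒  p = 5/8.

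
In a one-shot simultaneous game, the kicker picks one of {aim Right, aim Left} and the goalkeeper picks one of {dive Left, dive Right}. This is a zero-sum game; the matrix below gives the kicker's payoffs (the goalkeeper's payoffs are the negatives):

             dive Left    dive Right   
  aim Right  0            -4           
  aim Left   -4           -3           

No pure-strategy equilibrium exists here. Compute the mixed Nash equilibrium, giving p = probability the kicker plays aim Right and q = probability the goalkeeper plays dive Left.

p = 1/5, q = 1/5

Set the goalkeeper's expected payoff from dive Left equal to that from dive Right:
  the goalkeeper's payoff from dive Left: p·0 + (1−p)·4 = -4p + 4
  the goalkeeper's payoff from dive Right: p·4 + (1−p)·3 = p + 3
  -4p + 4 = p + 3  ⇒  -5p = -1  ⇒  p = 1/5.
In a mixed equilibrium the kicker is indifferent between aim Right and aim Left; this condition fixes q.
  the kicker's expected payoff from aim Right: q·0 + (1−q)·(-4) = 4q - 4
  the kicker's expected payoff from aim Left: q·(-4) + (1−q)·(-3) = -q - 3
  4q - 4 = -q - 3  ⇒  5q = 1  ⇒  q = 1/5.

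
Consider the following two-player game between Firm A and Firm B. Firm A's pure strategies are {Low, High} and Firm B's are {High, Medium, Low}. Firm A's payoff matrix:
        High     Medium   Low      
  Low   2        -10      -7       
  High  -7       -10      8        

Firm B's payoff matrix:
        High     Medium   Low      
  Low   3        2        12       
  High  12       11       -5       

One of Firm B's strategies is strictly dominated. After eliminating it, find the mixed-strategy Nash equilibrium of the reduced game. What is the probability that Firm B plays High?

Firm B's strategy Medium is strictly dominated by High: 3 > 2 and 12 > 11. Eliminate Medium.
In a mixed equilibrium Firm A is indifferent between Low and High; this condition fixes q.
  Firm A's payoff from Low: q·2 + (1−q)·(-7) = 9q - 7
  Firm A's payoff from High: q·(-7) + (1−q)·8 = -15q + 8
  9q - 7 = -15q + 8  ⇒  24q = 15  ⇒  q = 5/8.

q = 5/8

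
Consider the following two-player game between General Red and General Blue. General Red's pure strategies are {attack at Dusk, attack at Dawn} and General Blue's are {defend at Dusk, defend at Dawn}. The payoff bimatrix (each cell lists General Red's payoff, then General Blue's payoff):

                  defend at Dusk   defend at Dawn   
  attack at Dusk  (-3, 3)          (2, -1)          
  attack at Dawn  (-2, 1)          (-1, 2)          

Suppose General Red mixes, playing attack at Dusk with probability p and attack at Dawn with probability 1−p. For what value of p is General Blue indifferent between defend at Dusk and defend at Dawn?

General Red's mix must leave General Blue indifferent between defend at Dusk and defend at Dawn.
  General Blue's payoff from defend at Dusk: p·3 + (1−p)·1 = 2p + 1
  General Blue's payoff from defend at Dawn: p·(-1) + (1−p)·2 = -3p + 2
  2p + 1 = -3p + 2  ⇒  5p = 1  ⇒  p = 1/5.

p = 1/5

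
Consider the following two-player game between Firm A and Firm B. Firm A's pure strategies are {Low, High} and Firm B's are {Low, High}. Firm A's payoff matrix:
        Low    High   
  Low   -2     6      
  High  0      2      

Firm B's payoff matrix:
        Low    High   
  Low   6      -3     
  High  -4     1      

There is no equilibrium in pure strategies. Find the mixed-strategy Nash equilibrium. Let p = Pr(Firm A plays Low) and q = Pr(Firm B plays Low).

Firm B's indifference between Low and High determines Firm A's mixing probability p:
  Firm B's expected payoff from Low: p·6 + (1−p)·(-4) = 10p - 4
  Firm B's expected payoff from High: p·(-3) + (1−p)·1 = -4p + 1
  10p - 4 = -4p + 1  ⇒  14p = 5  ⇒  p = 5/14.
For Firm A to be willing to mix, Firm A must be indifferent between Low and High, which pins down Firm B's mix.
  Firm A's payoff to Low: q·(-2) + (1−q)·6 = -8q + 6
  Firm A's payoff to High: q·0 + (1−q)·2 = -2q + 2
  -8q + 6 = -2q + 2  ⇒  -6q = -4  ⇒  q = 2/3.

p = 5/14, q = 2/3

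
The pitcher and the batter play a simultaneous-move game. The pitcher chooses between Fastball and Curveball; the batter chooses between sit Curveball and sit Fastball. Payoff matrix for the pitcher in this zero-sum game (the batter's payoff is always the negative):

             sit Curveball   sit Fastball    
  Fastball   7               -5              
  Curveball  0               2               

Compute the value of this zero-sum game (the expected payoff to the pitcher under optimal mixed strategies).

v = 1

The batter's mix must leave the pitcher indifferent between Fastball and Curveball.
  the pitcher's payoff from Fastball: q·7 + (1−q)·(-5) = 12q - 5
  the pitcher's payoff from Curveball: q·0 + (1−q)·2 = -2q + 2
  12q - 5 = -2q + 2  ⇒  14q = 7  ⇒  q = 1/2.
The value is the pitcher's expected payoff against this mix (using Fastball): (1/2)·7 + (1/2)·(-5) = 1.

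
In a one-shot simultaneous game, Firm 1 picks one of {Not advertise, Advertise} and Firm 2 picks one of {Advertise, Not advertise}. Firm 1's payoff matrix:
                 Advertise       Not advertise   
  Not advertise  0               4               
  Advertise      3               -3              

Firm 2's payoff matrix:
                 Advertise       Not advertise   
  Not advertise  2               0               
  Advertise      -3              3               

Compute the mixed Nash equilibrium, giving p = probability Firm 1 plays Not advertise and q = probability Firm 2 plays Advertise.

Firm 2's indifference between Advertise and Not advertise determines Firm 1's mixing probability p:
  Firm 2's payoff to Advertise: p·2 + (1−p)·(-3) = 5p - 3
  Firm 2's payoff to Not advertise: p·0 + (1−p)·3 = -3p + 3
  5p - 3 = -3p + 3  ⇒  8p = 6  ⇒  p = 3/4.
Set Firm 1's expected payoff from Not advertise equal to that from Advertise:
  Firm 1's payoff from Not advertise: q·0 + (1−q)·4 = -4q + 4
  Firm 1's payoff from Advertise: q·3 + (1−q)·(-3) = 6q - 3
  -4q + 4 = 6q - 3  ⇒  -10q = -7  ⇒  q = 7/10.

p = 3/4, q = 7/10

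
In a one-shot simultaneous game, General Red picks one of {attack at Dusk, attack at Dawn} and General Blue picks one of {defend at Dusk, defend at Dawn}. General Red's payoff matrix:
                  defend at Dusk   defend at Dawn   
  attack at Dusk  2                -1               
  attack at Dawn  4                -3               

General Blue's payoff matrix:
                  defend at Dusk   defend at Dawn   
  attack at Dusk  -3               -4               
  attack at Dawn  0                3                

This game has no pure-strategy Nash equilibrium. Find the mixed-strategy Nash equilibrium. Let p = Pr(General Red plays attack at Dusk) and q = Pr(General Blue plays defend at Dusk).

p = 3/4, q = 1/2

Set General Blue's expected payoff from defend at Dusk equal to that from defend at Dawn:
  General Blue's payoff to defend at Dusk: p·(-3) + (1−p)·0 = -3p
  General Blue's payoff to defend at Dawn: p·(-4) + (1−p)·3 = -7p + 3
  -3p = -7p + 3  ⇒  4p = 3  ⇒  p = 3/4.
For General Red to be willing to mix, General Red must be indifferent between attack at Dusk and attack at Dawn, which pins down General Blue's mix.
  General Red's payoff from attack at Dusk: q·2 + (1−q)·(-1) = 3q - 1
  General Red's payoff from attack at Dawn: q·4 + (1−q)·(-3) = 7q - 3
  3q - 1 = 7q - 3  ⇒  -4q = -2  ⇒  q = 1/2.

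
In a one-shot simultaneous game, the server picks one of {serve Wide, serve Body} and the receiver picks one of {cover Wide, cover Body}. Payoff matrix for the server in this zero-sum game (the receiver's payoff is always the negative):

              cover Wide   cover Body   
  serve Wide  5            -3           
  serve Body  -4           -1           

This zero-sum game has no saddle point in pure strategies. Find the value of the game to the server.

For the server to be willing to mix, the server must be indifferent between serve Wide and serve Body, which pins down the receiver's mix.
  the server's expected payoff from serve Wide: q·5 + (1−q)·(-3) = 8q - 3
  the server's expected payoff from serve Body: q·(-4) + (1−q)·(-1) = -3q - 1
  8q - 3 = -3q - 1  ⇒  11q = 2  ⇒  q = 2/11.
The value is the server's expected payoff against this mix (using serve Wide): (2/11)·5 + (9/11)·(-3) = -17/11.

v = -17/11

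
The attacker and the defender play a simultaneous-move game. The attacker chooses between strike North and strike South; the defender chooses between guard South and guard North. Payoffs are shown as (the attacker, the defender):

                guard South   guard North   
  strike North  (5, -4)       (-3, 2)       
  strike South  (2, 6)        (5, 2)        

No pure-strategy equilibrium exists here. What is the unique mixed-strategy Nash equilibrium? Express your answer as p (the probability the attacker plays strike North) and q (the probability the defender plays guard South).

p = 2/5, q = 8/11

For the defender to be willing to mix, the defender must be indifferent between guard South and guard North, which pins down the attacker's mix.
  the defender's expected payoff from guard South: p·(-4) + (1−p)·6 = -10p + 6
  the defender's expected payoff from guard North: p·2 + (1−p)·2 = 2
  -10p + 6 = 2  ⇒  -10p = -4  ⇒  p = 2/5.
Set the attacker's expected payoff from strike North equal to that from strike South:
  the attacker's payoff from strike North: q·5 + (1−q)·(-3) = 8q - 3
  the attacker's payoff from strike South: q·2 + (1−q)·5 = -3q + 5
  8q - 3 = -3q + 5  ⇒  11q = 8  ⇒  q = 8/11.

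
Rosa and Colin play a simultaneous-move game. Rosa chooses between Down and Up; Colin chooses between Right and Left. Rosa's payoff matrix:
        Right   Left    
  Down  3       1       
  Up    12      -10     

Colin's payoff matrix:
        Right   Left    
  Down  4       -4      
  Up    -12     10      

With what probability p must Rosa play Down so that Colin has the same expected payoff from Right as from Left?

In a mixed equilibrium Colin is indifferent between Right and Left; this condition fixes p.
  Colin's payoff to Right: p·4 + (1−p)·(-12) = 16p - 12
  Colin's payoff to Left: p·(-4) + (1−p)·10 = -14p + 10
  16p - 12 = -14p + 10  ⇒  30p = 22  ⇒  p = 11/15.

p = 11/15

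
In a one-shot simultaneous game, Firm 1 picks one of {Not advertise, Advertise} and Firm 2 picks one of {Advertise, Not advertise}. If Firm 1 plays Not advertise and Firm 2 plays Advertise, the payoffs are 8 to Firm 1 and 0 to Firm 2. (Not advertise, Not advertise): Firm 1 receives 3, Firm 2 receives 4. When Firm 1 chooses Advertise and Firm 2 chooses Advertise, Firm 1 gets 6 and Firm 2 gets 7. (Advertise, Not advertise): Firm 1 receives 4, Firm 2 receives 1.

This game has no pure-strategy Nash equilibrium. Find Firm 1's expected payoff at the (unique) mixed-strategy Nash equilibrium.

14/3

In a mixed equilibrium Firm 1 is indifferent between Not advertise and Advertise; this condition fixes q.
  Firm 1's payoff to Not advertise: q·8 + (1−q)·3 = 5q + 3
  Firm 1's payoff to Advertise: q·6 + (1−q)·4 = 2q + 4
  5q + 3 = 2q + 4  ⇒  3q = 1  ⇒  q = 1/3.
At equilibrium Firm 1 is indifferent across rows, so Firm 1's payoff equals the payoff from Not advertise: (1/3)·8 + (2/3)·3 = 14/3.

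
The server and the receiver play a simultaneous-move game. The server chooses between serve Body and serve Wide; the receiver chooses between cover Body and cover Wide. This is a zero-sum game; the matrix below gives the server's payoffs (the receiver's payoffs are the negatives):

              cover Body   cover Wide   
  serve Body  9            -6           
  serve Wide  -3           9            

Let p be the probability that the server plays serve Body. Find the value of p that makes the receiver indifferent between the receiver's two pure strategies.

p = 4/9

For the receiver to be willing to mix, the receiver must be indifferent between cover Body and cover Wide, which pins down the server's mix.
  the receiver's expected payoff from cover Body: p·(-9) + (1−p)·3 = -12p + 3
  the receiver's expected payoff from cover Wide: p·6 + (1−p)·(-9) = 15p - 9
  -12p + 3 = 15p - 9  ⇒  -27p = -12  ⇒  p = 4/9.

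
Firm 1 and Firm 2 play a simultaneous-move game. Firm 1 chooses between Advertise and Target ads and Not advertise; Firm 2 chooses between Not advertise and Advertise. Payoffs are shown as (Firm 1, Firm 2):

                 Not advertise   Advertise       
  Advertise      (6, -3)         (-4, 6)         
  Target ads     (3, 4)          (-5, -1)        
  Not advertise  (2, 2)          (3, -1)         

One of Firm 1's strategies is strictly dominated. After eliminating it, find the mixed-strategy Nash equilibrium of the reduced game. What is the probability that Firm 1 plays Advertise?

Firm 1's strategy Target ads is strictly dominated by Advertise: 6 > 3 and -4 > -5. Eliminate Target ads.
In a mixed equilibrium Firm 2 is indifferent between Not advertise and Advertise; this condition fixes p.
  Firm 2's expected payoff from Not advertise: p·(-3) + (1−p)·2 = -5p + 2
  Firm 2's expected payoff from Advertise: p·6 + (1−p)·(-1) = 7p - 1
  -5p + 2 = 7p - 1  ⇒  -12p = -3  ⇒  p = 1/4.

p = 1/4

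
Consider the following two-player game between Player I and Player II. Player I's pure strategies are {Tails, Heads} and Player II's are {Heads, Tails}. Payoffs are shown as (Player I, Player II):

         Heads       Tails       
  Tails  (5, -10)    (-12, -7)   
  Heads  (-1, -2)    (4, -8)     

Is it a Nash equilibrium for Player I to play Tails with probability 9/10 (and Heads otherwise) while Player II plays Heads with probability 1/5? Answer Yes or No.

Given Player I's mix p = 9/10, Player II's payoff from Heads is -46/5 but from Tails is -71/10. Player II strictly prefers Tails, so Player II would not mix.
So the proposed profile is not a Nash equilibrium.

No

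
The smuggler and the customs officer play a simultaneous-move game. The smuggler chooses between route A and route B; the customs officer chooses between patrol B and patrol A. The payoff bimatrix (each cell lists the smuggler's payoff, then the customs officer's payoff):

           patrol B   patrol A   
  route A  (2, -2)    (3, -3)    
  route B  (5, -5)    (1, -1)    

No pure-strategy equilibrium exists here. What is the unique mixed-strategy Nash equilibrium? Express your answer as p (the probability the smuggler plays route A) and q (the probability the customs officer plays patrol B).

The customs officer's indifference between patrol B and patrol A determines the smuggler's mixing probability p:
  the customs officer's expected payoff from patrol B: p·(-2) + (1−p)·(-5) = 3p - 5
  the customs officer's expected payoff from patrol A: p·(-3) + (1−p)·(-1) = -2p - 1
  3p - 5 = -2p - 1  ⇒  5p = 4  ⇒  p = 4/5.
In a mixed equilibrium the smuggler is indifferent between route A and route B; this condition fixes q.
  the smuggler's payoff to route A: q·2 + (1−q)·3 = -q + 3
  the smuggler's payoff to route B: q·5 + (1−q)·1 = 4q + 1
  -q + 3 = 4q + 1  ⇒  -5q = -2  ⇒  q = 2/5.

p = 4/5, q = 2/5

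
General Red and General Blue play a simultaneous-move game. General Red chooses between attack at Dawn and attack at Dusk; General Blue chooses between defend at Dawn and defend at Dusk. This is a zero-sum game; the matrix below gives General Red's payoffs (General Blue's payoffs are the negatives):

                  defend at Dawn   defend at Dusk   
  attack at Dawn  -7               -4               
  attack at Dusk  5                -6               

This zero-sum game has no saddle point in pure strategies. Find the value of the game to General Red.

For General Red to be willing to mix, General Red must be indifferent between attack at Dawn and attack at Dusk, which pins down General Blue's mix.
  General Red's payoff to attack at Dawn: q·(-7) + (1−q)·(-4) = -3q - 4
  General Red's payoff to attack at Dusk: q·5 + (1−q)·(-6) = 11q - 6
  -3q - 4 = 11q - 6  ⇒  -14q = -2  ⇒  q = 1/7.
The value is General Red's expected payoff against this mix (using attack at Dawn): (1/7)·(-7) + (6/7)·(-4) = -31/7.

v = -31/7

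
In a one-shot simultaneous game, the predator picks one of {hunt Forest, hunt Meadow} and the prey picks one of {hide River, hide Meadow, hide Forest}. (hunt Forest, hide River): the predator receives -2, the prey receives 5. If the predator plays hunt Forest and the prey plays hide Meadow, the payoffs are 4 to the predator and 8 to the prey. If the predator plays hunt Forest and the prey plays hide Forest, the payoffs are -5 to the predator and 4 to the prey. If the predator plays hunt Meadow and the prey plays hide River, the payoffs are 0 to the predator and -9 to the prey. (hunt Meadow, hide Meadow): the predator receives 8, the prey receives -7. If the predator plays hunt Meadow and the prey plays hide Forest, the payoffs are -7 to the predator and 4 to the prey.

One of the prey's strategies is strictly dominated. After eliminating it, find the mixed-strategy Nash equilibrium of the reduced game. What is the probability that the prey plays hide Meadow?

q = 1/3

The prey's strategy hide River is strictly dominated by hide Meadow: 8 > 5 and -7 > -9. Eliminate hide River.
In a mixed equilibrium the predator is indifferent between hunt Forest and hunt Meadow; this condition fixes q.
  the predator's expected payoff from hunt Forest: q·4 + (1−q)·(-5) = 9q - 5
  the predator's expected payoff from hunt Meadow: q·8 + (1−q)·(-7) = 15q - 7
  9q - 5 = 15q - 7  ⇒  -6q = -2  ⇒  q = 1/3.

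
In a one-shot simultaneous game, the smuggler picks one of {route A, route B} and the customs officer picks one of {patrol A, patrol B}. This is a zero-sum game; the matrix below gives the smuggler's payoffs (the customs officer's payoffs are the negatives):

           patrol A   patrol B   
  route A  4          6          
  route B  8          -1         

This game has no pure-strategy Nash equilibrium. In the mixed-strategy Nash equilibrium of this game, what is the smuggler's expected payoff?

52/11

The customs officer's mix must leave the smuggler indifferent between route A and route B.
  the smuggler's payoff to route A: q·4 + (1−q)·6 = -2q + 6
  the smuggler's payoff to route B: q·8 + (1−q)·(-1) = 9q - 1
  -2q + 6 = 9q - 1  ⇒  -11q = -7  ⇒  q = 7/11.
At equilibrium the smuggler is indifferent across rows, so the smuggler's payoff equals the payoff from route A: (7/11)·4 + (4/11)·6 = 52/11.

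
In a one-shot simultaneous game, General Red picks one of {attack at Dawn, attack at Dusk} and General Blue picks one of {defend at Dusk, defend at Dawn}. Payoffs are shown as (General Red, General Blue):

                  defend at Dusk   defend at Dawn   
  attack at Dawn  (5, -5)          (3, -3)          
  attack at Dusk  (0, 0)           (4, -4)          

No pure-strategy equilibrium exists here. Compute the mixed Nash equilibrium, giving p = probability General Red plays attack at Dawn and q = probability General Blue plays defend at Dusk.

For General Blue to be willing to mix, General Blue must be indifferent between defend at Dusk and defend at Dawn, which pins down General Red's mix.
  General Blue's expected payoff from defend at Dusk: p·(-5) + (1−p)·0 = -5p
  General Blue's expected payoff from defend at Dawn: p·(-3) + (1−p)·(-4) = p - 4
  -5p = p - 4  ⇒  -6p = -4  ⇒  p = 2/3.
General Blue's mix must leave General Red indifferent between attack at Dawn and attack at Dusk.
  General Red's expected payoff from attack at Dawn: q·5 + (1−q)·3 = 2q + 3
  General Red's expected payoff from attack at Dusk: q·0 + (1−q)·4 = -4q + 4
  2q + 3 = -4q + 4  ⇒  6q = 1  ⇒  q = 1/6.

p = 2/3, q = 1/6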